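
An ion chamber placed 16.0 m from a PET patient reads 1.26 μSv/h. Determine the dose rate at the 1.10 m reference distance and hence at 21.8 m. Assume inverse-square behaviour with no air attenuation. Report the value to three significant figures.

Using I₁d₁² = I₂d₂²,
At 1.10 m: (16.0/1.10)² = 211.6, so 1.26 × 211.6 = 266.6 μSv/h
At 21.8 m: 266.6 × (1.10/21.8)² = 266.6 × 0.002546 = 0.6788 μSv/h.

267 μSv/h; 0.679 μSv/h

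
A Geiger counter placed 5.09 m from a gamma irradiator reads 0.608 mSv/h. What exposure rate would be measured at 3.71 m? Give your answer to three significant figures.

1.14 mSv/h

By the inverse-square law, scaling from 5.09 m to 3.71 m:
0.608 × (5.09/3.71)² = 0.608 × 1.882 = 1.144 mSv/h.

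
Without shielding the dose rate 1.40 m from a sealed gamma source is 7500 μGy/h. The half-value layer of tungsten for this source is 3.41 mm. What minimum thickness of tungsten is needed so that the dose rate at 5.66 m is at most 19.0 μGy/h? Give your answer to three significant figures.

15.7 mm

At 5.66 m, distance alone gives 7500 × (1.40/5.66)² = 7500 × 0.06118 = 458.8 μGy/h.
Further attenuation needed: 458.8/19.0 = 24.15.
n = log₂(24.15) = 4.594 half-value layers.
Thickness = 4.594 × 3.41 mm = 15.67 mm.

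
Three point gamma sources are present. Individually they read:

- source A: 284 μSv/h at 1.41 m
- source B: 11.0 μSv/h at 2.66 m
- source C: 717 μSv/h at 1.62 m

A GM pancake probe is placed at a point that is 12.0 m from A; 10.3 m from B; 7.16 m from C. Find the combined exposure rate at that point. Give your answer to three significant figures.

By superposition, sum each source's inverse-square contribution:
A: 284 × (1.41/12.0)² = 3.921 μSv/h
B: 11.0 × (2.66/10.3)² = 0.7336 μSv/h
C: 717 × (1.62/7.16)² = 36.70 μSv/h
Total = 3.921 + 0.7336 + 36.70 = 41.35 μSv/h.

41.4 μSv/h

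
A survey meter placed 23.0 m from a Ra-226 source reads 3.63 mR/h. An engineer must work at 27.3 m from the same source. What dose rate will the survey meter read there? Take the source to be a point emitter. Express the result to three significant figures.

2.58 mR/h

By the inverse-square law, scaling from 23.0 m to 27.3 m:
3.63 × (23.0/27.3)² = 3.63 × 0.7098 = 2.577 mR/h.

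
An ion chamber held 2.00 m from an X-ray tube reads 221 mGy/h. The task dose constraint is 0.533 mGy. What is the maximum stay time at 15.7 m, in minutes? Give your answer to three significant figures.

8.92 min

By the inverse-square law, rate at 15.7 m:
221 × (2.00/15.7)² = 221 × 0.01623 = 3.587 mGy/h.
Stay time = 0.533 mGy ÷ 3.587 mGy/h = 0.1486 h = 8.916 min.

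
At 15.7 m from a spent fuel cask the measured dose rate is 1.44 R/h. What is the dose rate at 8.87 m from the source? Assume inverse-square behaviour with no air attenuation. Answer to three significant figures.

4.51 R/h

Since intensity falls as 1/r², scaling from 15.7 m to 8.87 m:
1.44 × (15.7/8.87)² = 1.44 × 3.133 = 4.512 R/h.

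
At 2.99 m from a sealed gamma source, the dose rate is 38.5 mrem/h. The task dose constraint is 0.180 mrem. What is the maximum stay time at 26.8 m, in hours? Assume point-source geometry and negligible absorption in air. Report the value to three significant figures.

0.376 h

By the inverse-square law, rate at 26.8 m:
(2.99/26.8)² = 0.01245, so 38.5 × 0.01245 = 0.4793 mrem/h.
Stay time = 0.180 mrem ÷ 0.4793 mrem/h = 0.3755 h.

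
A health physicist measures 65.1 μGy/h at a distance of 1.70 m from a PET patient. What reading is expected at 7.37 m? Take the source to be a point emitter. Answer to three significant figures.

3.46 μGy/h

Using I₁d₁² = I₂d₂², the rate at 7.37 m is
(1.70/7.37)² = 0.05321, so 65.1 × 0.05321 = 3.464 μGy/h.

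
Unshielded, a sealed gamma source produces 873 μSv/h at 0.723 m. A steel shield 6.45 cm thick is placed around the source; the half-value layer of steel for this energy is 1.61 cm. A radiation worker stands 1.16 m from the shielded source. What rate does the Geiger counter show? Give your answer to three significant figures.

21.1 μSv/h

Distance alone: 873 × (0.723/1.16)² = 873 × 0.3885 = 339.2 μSv/h.
Shield: 6.45/1.61 = 4.006 half-value layers → attenuation 2^(−4.006) = 0.06224.
Combined: 339.2 × 0.06224 = 21.11 μSv/h.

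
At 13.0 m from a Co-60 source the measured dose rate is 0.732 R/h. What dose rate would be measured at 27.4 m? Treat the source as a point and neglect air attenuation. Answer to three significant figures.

Applying the 1/r² law, scaling from 13.0 m to 27.4 m:
0.732 × (13.0/27.4)² = 0.732 × 0.2251 = 0.1648 R/h.

0.165 R/h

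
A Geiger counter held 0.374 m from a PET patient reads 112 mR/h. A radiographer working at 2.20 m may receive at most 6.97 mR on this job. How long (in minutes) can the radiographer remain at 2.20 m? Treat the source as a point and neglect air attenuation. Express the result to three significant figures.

By the inverse-square law, rate at 2.20 m:
112 × (0.374/2.20)² = 112 × 0.02890 = 3.237 mR/h.
Stay time = 6.97 mR ÷ 3.237 mR/h = 2.153 h = 129.2 min.

129 min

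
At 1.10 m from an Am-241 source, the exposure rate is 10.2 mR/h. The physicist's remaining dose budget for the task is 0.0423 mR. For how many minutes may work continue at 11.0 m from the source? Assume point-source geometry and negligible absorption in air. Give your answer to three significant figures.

By the inverse-square law, rate at 11.0 m:
(1.10/11.0)² = 0.01000, so 10.2 × 0.01000 = 0.1020 mR/h.
Stay time = 0.0423 mR ÷ 0.1020 mR/h = 0.4147 h = 24.88 min.

24.9 min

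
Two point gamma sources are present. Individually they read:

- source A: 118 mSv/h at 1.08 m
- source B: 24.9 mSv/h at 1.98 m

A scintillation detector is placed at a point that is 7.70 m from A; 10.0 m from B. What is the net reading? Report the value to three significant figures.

3.30 mSv/h

By superposition, sum each source's inverse-square contribution:
A: 118 × (1.08/7.70)² = 2.321 mSv/h
B: 24.9 × (1.98/10.0)² = 0.9762 mSv/h
Total = 2.321 + 0.9762 = 3.297 mSv/h.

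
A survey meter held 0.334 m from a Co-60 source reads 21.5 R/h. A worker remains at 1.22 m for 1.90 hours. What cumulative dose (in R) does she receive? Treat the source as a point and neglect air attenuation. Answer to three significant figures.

By the inverse-square law, rate at 1.22 m:
(0.334/1.22)² = 0.07495, so 21.5 × 0.07495 = 1.611 R/h.
Dose = rate × time = 1.611 R/h × 1.900 h = 3.061 R.

3.06 R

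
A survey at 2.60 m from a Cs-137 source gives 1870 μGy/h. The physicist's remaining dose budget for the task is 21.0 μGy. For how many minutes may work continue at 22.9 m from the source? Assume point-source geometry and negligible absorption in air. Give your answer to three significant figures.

By the inverse-square law, rate at 22.9 m:
1870 × (2.60/22.9)² = 1870 × 0.01289 = 24.10 μGy/h.
Stay time = 21.0 μGy ÷ 24.10 μGy/h = 0.8714 h = 52.28 min.

52.3 min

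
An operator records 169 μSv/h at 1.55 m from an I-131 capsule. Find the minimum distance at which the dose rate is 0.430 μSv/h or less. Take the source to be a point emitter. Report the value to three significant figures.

Since intensity falls as 1/r², d₂ = d₁·√(I₁/I₂).
I₁/I₂ = 169/0.430 = 393.0, so d₂ = 1.55 × √393.0 = 30.73 m.

30.7 m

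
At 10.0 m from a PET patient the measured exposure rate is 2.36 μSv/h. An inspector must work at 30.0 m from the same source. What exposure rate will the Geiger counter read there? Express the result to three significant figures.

Since intensity falls as 1/r², scaling from 10.0 m to 30.0 m:
(10.0/30.0)² = 0.1111, so 2.36 × 0.1111 = 0.2622 μSv/h.

0.262 μSv/h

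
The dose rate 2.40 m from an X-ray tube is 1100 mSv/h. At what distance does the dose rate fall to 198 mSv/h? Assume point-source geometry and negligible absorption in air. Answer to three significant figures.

5.66 m

Intensity scales as (d₁/d₂)², so d₂ = d₁·√(I₁/I₂).
I₁/I₂ = 1100/198 = 5.556, so d₂ = 2.40 × √5.556 = 5.657 m.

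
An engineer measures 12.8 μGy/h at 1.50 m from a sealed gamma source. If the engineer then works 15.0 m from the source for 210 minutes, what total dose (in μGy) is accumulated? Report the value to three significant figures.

0.448 μGy

Applying the 1/r² law, rate at 15.0 m:
12.8 × (1.50/15.0)² = 12.8 × 0.01000 = 0.1280 μGy/h.
Dose = rate × time = 0.1280 μGy/h × 3.500 h = 0.4480 μGy.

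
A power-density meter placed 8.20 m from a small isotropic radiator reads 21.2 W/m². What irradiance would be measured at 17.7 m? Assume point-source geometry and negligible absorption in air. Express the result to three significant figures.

4.55 W/m²

By the inverse-square law, scaling from 8.20 m to 17.7 m:
21.2 × (8.20/17.7)² = 21.2 × 0.2146 = 4.550 W/m².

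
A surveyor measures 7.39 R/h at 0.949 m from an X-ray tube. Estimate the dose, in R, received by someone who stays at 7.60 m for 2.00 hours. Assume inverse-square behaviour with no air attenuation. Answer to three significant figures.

0.230 R

Using I₁d₁² = I₂d₂², rate at 7.60 m:
(0.949/7.60)² = 0.01559, so 7.39 × 0.01559 = 0.1152 R/h.
Dose = rate × time = 0.1152 R/h × 2.000 h = 0.2304 R.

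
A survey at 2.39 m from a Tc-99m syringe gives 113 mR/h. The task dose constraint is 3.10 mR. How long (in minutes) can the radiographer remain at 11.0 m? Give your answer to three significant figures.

34.9 min

Intensity scales as (d₁/d₂)², so rate at 11.0 m:
113 × (2.39/11.0)² = 113 × 0.04721 = 5.335 mR/h.
Stay time = 3.10 mR ÷ 5.335 mR/h = 0.5811 h = 34.87 min.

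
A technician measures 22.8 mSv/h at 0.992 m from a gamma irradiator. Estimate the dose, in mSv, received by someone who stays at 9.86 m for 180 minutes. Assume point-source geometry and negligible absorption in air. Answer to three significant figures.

0.692 mSv

Intensity scales as (d₁/d₂)², so rate at 9.86 m:
22.8 × (0.992/9.86)² = 22.8 × 0.01012 = 0.2307 mSv/h.
Dose = rate × time = 0.2307 mSv/h × 3.000 h = 0.6921 mSv.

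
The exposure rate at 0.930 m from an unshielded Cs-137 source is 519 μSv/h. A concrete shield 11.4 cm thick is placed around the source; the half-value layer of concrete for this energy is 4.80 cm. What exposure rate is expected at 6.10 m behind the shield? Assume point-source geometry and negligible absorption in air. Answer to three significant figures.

Distance alone: 519 × (0.930/6.10)² = 519 × 0.02324 = 12.06 μSv/h.
Shield: 11.4/4.80 = 2.375 half-value layers → attenuation 2^(−2.375) = 0.1928.
Combined: 12.06 × 0.1928 = 2.325 μSv/h.

2.33 μSv/h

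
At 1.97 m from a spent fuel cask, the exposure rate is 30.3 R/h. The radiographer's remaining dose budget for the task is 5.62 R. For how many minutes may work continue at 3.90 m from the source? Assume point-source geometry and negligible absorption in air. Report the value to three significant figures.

43.6 min

By the inverse-square law, rate at 3.90 m:
30.3 × (1.97/3.90)² = 30.3 × 0.2552 = 7.733 R/h.
Stay time = 5.62 R ÷ 7.733 R/h = 0.7268 h = 43.61 min.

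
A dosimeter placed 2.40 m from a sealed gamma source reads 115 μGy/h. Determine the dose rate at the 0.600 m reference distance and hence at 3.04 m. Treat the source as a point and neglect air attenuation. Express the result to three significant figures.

Using I₁d₁² = I₂d₂²,
At 0.600 m: (2.40/0.600)² = 16.00, so 115 × 16.00 = 1840 μGy/h
At 3.04 m: 1840 × (0.600/3.04)² = 1840 × 0.03895 = 71.67 μGy/h.

1840 μGy/h; 71.7 μGy/h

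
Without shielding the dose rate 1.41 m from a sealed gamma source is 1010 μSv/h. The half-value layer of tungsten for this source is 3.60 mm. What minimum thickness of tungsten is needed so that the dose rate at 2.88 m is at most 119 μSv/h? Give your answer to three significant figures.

At 2.88 m, distance alone gives (1.41/2.88)² = 0.2397, so 1010 × 0.2397 = 242.1 μSv/h.
Further attenuation needed: 242.1/119 = 2.034.
n = log₂(2.034) = 1.024 half-value layers.
Thickness = 1.024 × 3.60 mm = 3.686 mm.

3.69 mm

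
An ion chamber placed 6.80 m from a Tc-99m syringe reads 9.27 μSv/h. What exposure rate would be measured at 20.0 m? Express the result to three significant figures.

By the inverse-square law, scaling from 6.80 m to 20.0 m:
9.27 × (6.80/20.0)² = 9.27 × 0.1156 = 1.072 μSv/h.

1.07 μSv/h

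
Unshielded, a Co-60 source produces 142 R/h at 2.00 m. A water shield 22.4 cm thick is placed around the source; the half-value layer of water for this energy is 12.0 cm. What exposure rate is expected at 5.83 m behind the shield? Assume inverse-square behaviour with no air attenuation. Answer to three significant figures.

Distance alone: 142 × (2.00/5.83)² = 142 × 0.1177 = 16.71 R/h.
Shield: 22.4/12.0 = 1.867 half-value layers → attenuation 2^(−1.867) = 0.2741.
Combined: 16.71 × 0.2741 = 4.580 R/h.

4.58 R/h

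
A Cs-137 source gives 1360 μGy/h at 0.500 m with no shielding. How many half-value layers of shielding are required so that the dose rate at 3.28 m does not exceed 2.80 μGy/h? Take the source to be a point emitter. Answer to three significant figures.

At 3.28 m, distance alone gives 1360 × (0.500/3.28)² = 1360 × 0.02324 = 31.61 μGy/h.
Further attenuation needed: 31.61/2.80 = 11.29.
n = log₂(11.29) = 3.497 half-value layers.

3.50 half-value layers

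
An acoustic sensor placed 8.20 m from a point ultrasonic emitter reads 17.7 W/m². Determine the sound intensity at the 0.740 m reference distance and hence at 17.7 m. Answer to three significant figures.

Using I₁d₁² = I₂d₂²,
At 0.740 m: 17.7 × (8.20/0.740)² = 17.7 × 122.8 = 2174 W/m²
At 17.7 m: 2174 × (0.740/17.7)² = 2174 × 0.001748 = 3.800 W/m².

2170 W/m²; 3.80 W/m²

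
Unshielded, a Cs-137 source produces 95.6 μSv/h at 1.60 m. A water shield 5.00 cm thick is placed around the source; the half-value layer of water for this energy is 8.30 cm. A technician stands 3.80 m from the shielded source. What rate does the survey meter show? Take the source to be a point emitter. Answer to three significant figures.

Distance alone: 95.6 × (1.60/3.80)² = 95.6 × 0.1773 = 16.95 μSv/h.
Shield: 5.00/8.30 = 0.6024 half-value layers → attenuation 2^(−0.6024) = 0.6587.
Combined: 16.95 × 0.6587 = 11.16 μSv/h.

11.2 μSv/h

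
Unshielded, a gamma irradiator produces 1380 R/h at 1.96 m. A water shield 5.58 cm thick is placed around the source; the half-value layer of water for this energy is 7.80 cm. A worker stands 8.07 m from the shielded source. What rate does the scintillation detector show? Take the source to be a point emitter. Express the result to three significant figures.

Distance alone: 1380 × (1.96/8.07)² = 1380 × 0.05899 = 81.41 R/h.
Shield: 5.58/7.80 = 0.7154 half-value layers → attenuation 2^(−0.7154) = 0.6090.
Combined: 81.41 × 0.6090 = 49.58 R/h.

49.6 R/h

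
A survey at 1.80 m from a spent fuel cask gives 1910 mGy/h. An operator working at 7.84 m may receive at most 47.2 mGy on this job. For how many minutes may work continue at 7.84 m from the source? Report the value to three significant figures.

28.1 min

Using I₁d₁² = I₂d₂², rate at 7.84 m:
1910 × (1.80/7.84)² = 1910 × 0.05271 = 100.7 mGy/h.
Stay time = 47.2 mGy ÷ 100.7 mGy/h = 0.4687 h = 28.12 min.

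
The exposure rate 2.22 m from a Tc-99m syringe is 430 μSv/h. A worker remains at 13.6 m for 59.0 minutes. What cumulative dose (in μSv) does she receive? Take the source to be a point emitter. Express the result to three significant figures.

Since intensity falls as 1/r², rate at 13.6 m:
430 × (2.22/13.6)² = 430 × 0.02665 = 11.46 μSv/h.
Dose = rate × time = 11.46 μSv/h × 0.9833 h = 11.27 μSv.

11.3 μSv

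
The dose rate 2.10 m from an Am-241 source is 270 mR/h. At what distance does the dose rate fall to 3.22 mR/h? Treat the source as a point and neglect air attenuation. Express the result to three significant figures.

Applying the 1/r² law, d₂ = d₁·√(I₁/I₂).
I₁/I₂ = 270/3.22 = 83.85, so d₂ = 2.10 × √83.85 = 19.23 m.

19.2 m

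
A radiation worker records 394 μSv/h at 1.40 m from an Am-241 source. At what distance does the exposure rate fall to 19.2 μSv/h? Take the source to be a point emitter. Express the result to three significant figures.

By the inverse-square law, d₂ = d₁·√(I₁/I₂).
I₁/I₂ = 394/19.2 = 20.52, so d₂ = 1.40 × √20.52 = 6.342 m.

6.34 m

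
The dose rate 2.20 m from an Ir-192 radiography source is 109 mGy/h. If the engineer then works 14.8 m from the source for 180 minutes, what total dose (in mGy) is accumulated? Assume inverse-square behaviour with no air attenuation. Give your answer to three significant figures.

7.23 mGy

Applying the 1/r² law, rate at 14.8 m:
(2.20/14.8)² = 0.02210, so 109 × 0.02210 = 2.409 mGy/h.
Dose = rate × time = 2.409 mGy/h × 3.000 h = 7.227 mGy.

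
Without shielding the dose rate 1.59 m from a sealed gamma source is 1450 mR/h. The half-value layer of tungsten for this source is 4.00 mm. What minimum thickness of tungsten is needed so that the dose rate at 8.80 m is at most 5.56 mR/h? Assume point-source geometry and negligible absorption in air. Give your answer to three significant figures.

12.4 mm

At 8.80 m, distance alone gives (1.59/8.80)² = 0.03265, so 1450 × 0.03265 = 47.34 mR/h.
Further attenuation needed: 47.34/5.56 = 8.514.
n = log₂(8.514) = 3.090 half-value layers.
Thickness = 3.090 × 4.00 mm = 12.36 mm.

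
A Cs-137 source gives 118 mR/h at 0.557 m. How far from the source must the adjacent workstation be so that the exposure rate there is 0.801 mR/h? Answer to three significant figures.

Using I₁d₁² = I₂d₂², d₂ = d₁·√(I₁/I₂).
I₁/I₂ = 118/0.801 = 147.3, so d₂ = 0.557 × √147.3 = 6.760 m.

6.76 m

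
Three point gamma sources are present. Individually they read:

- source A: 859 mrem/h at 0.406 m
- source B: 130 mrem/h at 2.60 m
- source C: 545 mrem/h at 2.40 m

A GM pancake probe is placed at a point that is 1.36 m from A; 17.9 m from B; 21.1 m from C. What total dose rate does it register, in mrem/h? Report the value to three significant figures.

86.3 mrem/h

By superposition, sum each source's inverse-square contribution:
A: 859 × (0.406/1.36)² = 76.55 mrem/h
B: 130 × (2.60/17.9)² = 2.743 mrem/h
C: 545 × (2.40/21.1)² = 7.051 mrem/h
Total = 76.55 + 2.743 + 7.051 = 86.34 mrem/h.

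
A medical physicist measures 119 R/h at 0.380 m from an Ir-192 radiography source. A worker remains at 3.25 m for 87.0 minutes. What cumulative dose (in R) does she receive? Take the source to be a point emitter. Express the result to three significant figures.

2.36 R

Since intensity falls as 1/r², rate at 3.25 m:
(0.380/3.25)² = 0.01367, so 119 × 0.01367 = 1.627 R/h.
Dose = rate × time = 1.627 R/h × 1.450 h = 2.359 R.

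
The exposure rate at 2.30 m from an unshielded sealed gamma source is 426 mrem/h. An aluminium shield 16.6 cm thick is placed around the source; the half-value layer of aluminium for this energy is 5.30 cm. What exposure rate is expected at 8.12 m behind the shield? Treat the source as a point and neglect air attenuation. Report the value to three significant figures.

Distance alone: 426 × (2.30/8.12)² = 426 × 0.08023 = 34.18 mrem/h.
Shield: 16.6/5.30 = 3.132 half-value layers → attenuation 2^(−3.132) = 0.1141.
Combined: 34.18 × 0.1141 = 3.900 mrem/h.

3.90 mrem/h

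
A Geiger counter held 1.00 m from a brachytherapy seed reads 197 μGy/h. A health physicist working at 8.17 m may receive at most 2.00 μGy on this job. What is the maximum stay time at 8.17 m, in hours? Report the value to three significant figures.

Applying the 1/r² law, rate at 8.17 m:
(1.00/8.17)² = 0.01498, so 197 × 0.01498 = 2.951 μGy/h.
Stay time = 2.00 μGy ÷ 2.951 μGy/h = 0.6777 h.

0.678 h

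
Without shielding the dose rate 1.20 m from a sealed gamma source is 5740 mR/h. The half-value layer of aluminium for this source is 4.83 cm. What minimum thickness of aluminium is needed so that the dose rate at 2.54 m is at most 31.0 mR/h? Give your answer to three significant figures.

At 2.54 m, distance alone gives (1.20/2.54)² = 0.2232, so 5740 × 0.2232 = 1281 mR/h.
Further attenuation needed: 1281/31.0 = 41.32.
n = log₂(41.32) = 5.369 half-value layers.
Thickness = 5.369 × 4.83 cm = 25.93 cm.

25.9 cm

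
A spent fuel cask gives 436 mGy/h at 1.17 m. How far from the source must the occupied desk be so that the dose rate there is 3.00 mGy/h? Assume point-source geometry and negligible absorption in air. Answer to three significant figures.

14.1 m

Applying the 1/r² law, d₂ = d₁·√(I₁/I₂).
I₁/I₂ = 436/3.00 = 145.3, so d₂ = 1.17 × √145.3 = 14.10 m.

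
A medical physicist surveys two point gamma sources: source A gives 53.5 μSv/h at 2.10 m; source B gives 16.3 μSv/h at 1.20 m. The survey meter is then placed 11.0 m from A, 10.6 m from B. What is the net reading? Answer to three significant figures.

By superposition, sum each source's inverse-square contribution:
A: 53.5 × (2.10/11.0)² = 1.950 μSv/h
B: 16.3 × (1.20/10.6)² = 0.2089 μSv/h
Total = 1.950 + 0.2089 = 2.159 μSv/h.

2.16 μSv/h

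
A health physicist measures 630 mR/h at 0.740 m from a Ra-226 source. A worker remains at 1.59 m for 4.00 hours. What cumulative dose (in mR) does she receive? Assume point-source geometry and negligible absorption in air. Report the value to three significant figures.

Intensity scales as (d₁/d₂)², so rate at 1.59 m:
(0.740/1.59)² = 0.2166, so 630 × 0.2166 = 136.5 mR/h.
Dose = rate × time = 136.5 mR/h × 4.000 h = 546.0 mR.

546 mR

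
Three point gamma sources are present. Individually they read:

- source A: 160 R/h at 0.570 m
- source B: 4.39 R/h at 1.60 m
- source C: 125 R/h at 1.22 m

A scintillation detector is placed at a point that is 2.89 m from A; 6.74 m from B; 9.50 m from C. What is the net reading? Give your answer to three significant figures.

8.53 R/h

Each source contributes Iᵢ·(dᵢ/rᵢ)²; contributions add.
A: 160 × (0.570/2.89)² = 6.224 R/h
B: 4.39 × (1.60/6.74)² = 0.2474 R/h
C: 125 × (1.22/9.50)² = 2.061 R/h
Total = 6.224 + 0.2474 + 2.061 = 8.532 R/h.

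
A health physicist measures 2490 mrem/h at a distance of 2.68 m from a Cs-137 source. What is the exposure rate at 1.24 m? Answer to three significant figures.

Since intensity falls as 1/r², the rate at 1.24 m is
2490 × (2.68/1.24)² = 2490 × 4.671 = 11630 mrem/h.

11600 mrem/h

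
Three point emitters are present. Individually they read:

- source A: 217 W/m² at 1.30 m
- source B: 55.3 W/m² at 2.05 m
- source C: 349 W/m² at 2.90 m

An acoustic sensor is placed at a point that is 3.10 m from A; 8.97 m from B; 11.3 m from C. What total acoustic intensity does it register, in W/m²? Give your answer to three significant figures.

64.0 W/m²

Each source contributes Iᵢ·(dᵢ/rᵢ)²; contributions add.
A: 217 × (1.30/3.10)² = 38.16 W/m²
B: 55.3 × (2.05/8.97)² = 2.888 W/m²
C: 349 × (2.90/11.3)² = 22.99 W/m²
Total = 38.16 + 2.888 + 22.99 = 64.04 W/m².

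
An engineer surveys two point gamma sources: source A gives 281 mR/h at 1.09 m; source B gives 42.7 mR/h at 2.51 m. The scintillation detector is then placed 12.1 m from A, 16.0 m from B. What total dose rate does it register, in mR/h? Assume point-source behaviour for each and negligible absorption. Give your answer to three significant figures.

Each source contributes Iᵢ·(dᵢ/rᵢ)²; contributions add.
A: 281 × (1.09/12.1)² = 2.280 mR/h
B: 42.7 × (2.51/16.0)² = 1.051 mR/h
Total = 2.280 + 1.051 = 3.331 mR/h.

3.33 mR/h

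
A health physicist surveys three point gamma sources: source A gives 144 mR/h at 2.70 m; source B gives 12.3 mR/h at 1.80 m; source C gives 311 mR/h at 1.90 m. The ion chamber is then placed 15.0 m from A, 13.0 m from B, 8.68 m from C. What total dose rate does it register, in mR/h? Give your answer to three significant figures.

By superposition, sum each source's inverse-square contribution:
A: 144 × (2.70/15.0)² = 4.666 mR/h
B: 12.3 × (1.80/13.0)² = 0.2358 mR/h
C: 311 × (1.90/8.68)² = 14.90 mR/h
Total = 4.666 + 0.2358 + 14.90 = 19.80 mR/h.

19.8 mR/h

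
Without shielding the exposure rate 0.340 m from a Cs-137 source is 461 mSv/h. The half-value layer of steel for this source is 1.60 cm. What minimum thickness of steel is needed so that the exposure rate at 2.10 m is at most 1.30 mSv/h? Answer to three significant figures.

5.15 cm

At 2.10 m, distance alone gives (0.340/2.10)² = 0.02621, so 461 × 0.02621 = 12.08 mSv/h.
Further attenuation needed: 12.08/1.30 = 9.292.
n = log₂(9.292) = 3.216 half-value layers.
Thickness = 3.216 × 1.60 cm = 5.146 cm.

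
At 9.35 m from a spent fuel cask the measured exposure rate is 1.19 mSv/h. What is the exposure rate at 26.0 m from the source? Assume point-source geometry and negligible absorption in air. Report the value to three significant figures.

0.154 mSv/h

Applying the 1/r² law, scaling from 9.35 m to 26.0 m:
(9.35/26.0)² = 0.1293, so 1.19 × 0.1293 = 0.1539 mSv/h.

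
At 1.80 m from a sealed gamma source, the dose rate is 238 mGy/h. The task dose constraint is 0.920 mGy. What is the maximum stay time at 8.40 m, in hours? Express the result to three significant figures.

0.0842 h

Using I₁d₁² = I₂d₂², rate at 8.40 m:
(1.80/8.40)² = 0.04592, so 238 × 0.04592 = 10.93 mGy/h.
Stay time = 0.920 mGy ÷ 10.93 mGy/h = 0.08417 h.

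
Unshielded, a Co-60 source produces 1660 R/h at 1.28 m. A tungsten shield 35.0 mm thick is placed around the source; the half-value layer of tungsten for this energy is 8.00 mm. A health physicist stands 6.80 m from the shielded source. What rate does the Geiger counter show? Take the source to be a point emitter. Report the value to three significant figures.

Distance alone: 1660 × (1.28/6.80)² = 1660 × 0.03543 = 58.81 R/h.
Shield: 35.0/8.00 = 4.375 half-value layers → attenuation 2^(−4.375) = 0.04819.
Combined: 58.81 × 0.04819 = 2.834 R/h.

2.83 R/h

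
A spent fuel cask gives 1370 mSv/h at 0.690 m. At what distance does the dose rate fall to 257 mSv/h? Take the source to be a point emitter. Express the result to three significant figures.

Applying the 1/r² law, d₂ = d₁·√(I₁/I₂).
I₁/I₂ = 1370/257 = 5.331, so d₂ = 0.690 × √5.331 = 1.593 m.

1.59 m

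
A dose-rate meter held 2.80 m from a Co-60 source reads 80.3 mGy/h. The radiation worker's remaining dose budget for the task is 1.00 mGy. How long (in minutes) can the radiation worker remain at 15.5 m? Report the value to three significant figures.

22.9 min

Intensity scales as (d₁/d₂)², so rate at 15.5 m:
(2.80/15.5)² = 0.03263, so 80.3 × 0.03263 = 2.620 mGy/h.
Stay time = 1.00 mGy ÷ 2.620 mGy/h = 0.3817 h = 22.90 min.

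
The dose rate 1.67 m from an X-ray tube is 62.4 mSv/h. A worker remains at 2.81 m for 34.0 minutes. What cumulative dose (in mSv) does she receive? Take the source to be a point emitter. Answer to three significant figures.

By the inverse-square law, rate at 2.81 m:
62.4 × (1.67/2.81)² = 62.4 × 0.3532 = 22.04 mSv/h.
Dose = rate × time = 22.04 mSv/h × 0.5667 h = 12.49 mSv.

12.5 mSv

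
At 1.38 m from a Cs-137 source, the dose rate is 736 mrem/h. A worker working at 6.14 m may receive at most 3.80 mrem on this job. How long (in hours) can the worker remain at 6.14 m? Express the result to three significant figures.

Since intensity falls as 1/r², rate at 6.14 m:
736 × (1.38/6.14)² = 736 × 0.05052 = 37.18 mrem/h.
Stay time = 3.80 mrem ÷ 37.18 mrem/h = 0.1022 h.

0.102 h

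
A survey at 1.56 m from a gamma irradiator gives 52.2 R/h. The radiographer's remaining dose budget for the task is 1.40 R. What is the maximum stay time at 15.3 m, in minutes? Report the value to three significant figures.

155 min

Using I₁d₁² = I₂d₂², rate at 15.3 m:
(1.56/15.3)² = 0.01040, so 52.2 × 0.01040 = 0.5429 R/h.
Stay time = 1.40 R ÷ 0.5429 R/h = 2.579 h = 154.7 min.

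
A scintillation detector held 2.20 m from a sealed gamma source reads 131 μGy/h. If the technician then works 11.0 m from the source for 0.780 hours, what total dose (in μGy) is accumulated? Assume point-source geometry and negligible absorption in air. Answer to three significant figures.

By the inverse-square law, rate at 11.0 m:
(2.20/11.0)² = 0.04000, so 131 × 0.04000 = 5.240 μGy/h.
Dose = rate × time = 5.240 μGy/h × 0.7800 h = 4.087 μGy.

4.09 μGy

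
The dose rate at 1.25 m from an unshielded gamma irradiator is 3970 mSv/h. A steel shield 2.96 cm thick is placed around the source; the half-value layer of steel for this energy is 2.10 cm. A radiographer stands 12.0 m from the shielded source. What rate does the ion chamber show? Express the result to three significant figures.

Distance alone: 3970 × (1.25/12.0)² = 3970 × 0.01085 = 43.07 mSv/h.
Shield: 2.96/2.10 = 1.410 half-value layers → attenuation 2^(−1.410) = 0.3763.
Combined: 43.07 × 0.3763 = 16.21 mSv/h.

16.2 mSv/h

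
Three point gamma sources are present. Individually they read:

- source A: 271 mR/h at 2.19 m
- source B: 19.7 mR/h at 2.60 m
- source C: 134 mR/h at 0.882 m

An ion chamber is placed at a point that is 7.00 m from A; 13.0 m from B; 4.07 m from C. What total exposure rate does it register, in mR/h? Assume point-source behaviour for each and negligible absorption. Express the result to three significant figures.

Each source contributes Iᵢ·(dᵢ/rᵢ)²; contributions add.
A: 271 × (2.19/7.00)² = 26.53 mR/h
B: 19.7 × (2.60/13.0)² = 0.7880 mR/h
C: 134 × (0.882/4.07)² = 6.293 mR/h
Total = 26.53 + 0.7880 + 6.293 = 33.61 mR/h.

33.6 mR/h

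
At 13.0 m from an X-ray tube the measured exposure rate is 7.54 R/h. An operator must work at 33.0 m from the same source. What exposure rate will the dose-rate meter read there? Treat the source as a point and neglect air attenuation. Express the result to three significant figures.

1.17 R/h

Applying the 1/r² law, scaling from 13.0 m to 33.0 m:
7.54 × (13.0/33.0)² = 7.54 × 0.1552 = 1.170 R/h.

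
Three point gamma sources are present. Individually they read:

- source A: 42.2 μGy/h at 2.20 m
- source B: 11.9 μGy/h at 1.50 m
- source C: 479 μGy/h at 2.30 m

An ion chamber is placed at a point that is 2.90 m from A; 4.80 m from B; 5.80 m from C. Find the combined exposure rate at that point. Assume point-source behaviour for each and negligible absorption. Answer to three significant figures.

By superposition, sum each source's inverse-square contribution:
A: 42.2 × (2.20/2.90)² = 24.29 μGy/h
B: 11.9 × (1.50/4.80)² = 1.162 μGy/h
C: 479 × (2.30/5.80)² = 75.32 μGy/h
Total = 24.29 + 1.162 + 75.32 = 100.8 μGy/h.

101 μGy/h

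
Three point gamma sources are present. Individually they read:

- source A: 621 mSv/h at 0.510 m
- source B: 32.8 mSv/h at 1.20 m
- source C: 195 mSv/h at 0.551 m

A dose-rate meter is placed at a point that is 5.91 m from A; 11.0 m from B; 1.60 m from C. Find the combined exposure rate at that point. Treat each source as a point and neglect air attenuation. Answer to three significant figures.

28.1 mSv/h

Each source contributes Iᵢ·(dᵢ/rᵢ)²; contributions add.
A: 621 × (0.510/5.91)² = 4.624 mSv/h
B: 32.8 × (1.20/11.0)² = 0.3903 mSv/h
C: 195 × (0.551/1.60)² = 23.13 mSv/h
Total = 4.624 + 0.3903 + 23.13 = 28.14 mSv/h.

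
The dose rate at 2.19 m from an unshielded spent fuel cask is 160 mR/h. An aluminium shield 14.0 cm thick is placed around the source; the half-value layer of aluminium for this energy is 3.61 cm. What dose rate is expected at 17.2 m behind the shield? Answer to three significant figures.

0.176 mR/h

Distance alone: (2.19/17.2)² = 0.01621, so 160 × 0.01621 = 2.594 mR/h.
Shield: 14.0/3.61 = 3.878 half-value layers → attenuation 2^(−3.878) = 0.06802.
Combined: 2.594 × 0.06802 = 0.1764 mR/h.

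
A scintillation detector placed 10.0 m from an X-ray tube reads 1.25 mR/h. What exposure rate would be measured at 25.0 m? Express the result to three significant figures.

0.200 mR/h

Applying the 1/r² law, scaling from 10.0 m to 25.0 m:
(10.0/25.0)² = 0.1600, so 1.25 × 0.1600 = 0.2000 mR/h.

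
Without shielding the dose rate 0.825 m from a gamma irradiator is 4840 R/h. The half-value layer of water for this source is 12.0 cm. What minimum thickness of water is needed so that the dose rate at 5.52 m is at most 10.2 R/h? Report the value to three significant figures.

At 5.52 m, distance alone gives 4840 × (0.825/5.52)² = 4840 × 0.02234 = 108.1 R/h.
Further attenuation needed: 108.1/10.2 = 10.60.
n = log₂(10.60) = 3.406 half-value layers.
Thickness = 3.406 × 12.0 cm = 40.87 cm.

40.9 cm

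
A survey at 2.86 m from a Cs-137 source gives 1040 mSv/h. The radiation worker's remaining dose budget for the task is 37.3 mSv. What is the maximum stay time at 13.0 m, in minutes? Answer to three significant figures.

By the inverse-square law, rate at 13.0 m:
1040 × (2.86/13.0)² = 1040 × 0.04840 = 50.34 mSv/h.
Stay time = 37.3 mSv ÷ 50.34 mSv/h = 0.7410 h = 44.46 min.

44.5 min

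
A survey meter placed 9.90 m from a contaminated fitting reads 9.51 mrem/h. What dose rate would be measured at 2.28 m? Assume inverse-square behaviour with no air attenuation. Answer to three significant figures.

179 mrem/h

Using I₁d₁² = I₂d₂², scaling from 9.90 m to 2.28 m:
(9.90/2.28)² = 18.85, so 9.51 × 18.85 = 179.3 mrem/h.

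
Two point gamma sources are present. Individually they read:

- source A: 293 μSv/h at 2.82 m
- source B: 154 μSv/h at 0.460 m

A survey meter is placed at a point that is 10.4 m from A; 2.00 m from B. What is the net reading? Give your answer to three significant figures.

29.7 μSv/h

By superposition, sum each source's inverse-square contribution:
A: 293 × (2.82/10.4)² = 21.54 μSv/h
B: 154 × (0.460/2.00)² = 8.147 μSv/h
Total = 21.54 + 8.147 = 29.69 μSv/h.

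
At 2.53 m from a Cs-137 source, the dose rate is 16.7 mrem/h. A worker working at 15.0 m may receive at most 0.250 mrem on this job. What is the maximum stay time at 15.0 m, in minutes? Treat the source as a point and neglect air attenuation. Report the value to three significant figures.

Intensity scales as (d₁/d₂)², so rate at 15.0 m:
16.7 × (2.53/15.0)² = 16.7 × 0.02845 = 0.4751 mrem/h.
Stay time = 0.250 mrem ÷ 0.4751 mrem/h = 0.5262 h = 31.57 min.

31.6 min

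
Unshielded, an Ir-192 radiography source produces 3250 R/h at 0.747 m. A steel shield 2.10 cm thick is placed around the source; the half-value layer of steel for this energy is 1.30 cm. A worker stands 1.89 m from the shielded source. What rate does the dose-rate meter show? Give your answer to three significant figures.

Distance alone: (0.747/1.89)² = 0.1562, so 3250 × 0.1562 = 507.7 R/h.
Shield: 2.10/1.30 = 1.615 half-value layers → attenuation 2^(−1.615) = 0.3265.
Combined: 507.7 × 0.3265 = 165.8 R/h.

166 R/h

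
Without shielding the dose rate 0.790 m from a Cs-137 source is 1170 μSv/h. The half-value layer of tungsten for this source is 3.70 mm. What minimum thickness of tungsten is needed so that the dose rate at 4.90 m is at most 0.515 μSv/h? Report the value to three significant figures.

21.8 mm

At 4.90 m, distance alone gives (0.790/4.90)² = 0.02599, so 1170 × 0.02599 = 30.41 μSv/h.
Further attenuation needed: 30.41/0.515 = 59.05.
n = log₂(59.05) = 5.884 half-value layers.
Thickness = 5.884 × 3.70 mm = 21.77 mm.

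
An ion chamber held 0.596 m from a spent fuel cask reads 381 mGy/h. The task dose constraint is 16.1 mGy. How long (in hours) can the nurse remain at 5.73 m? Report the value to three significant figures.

3.91 h

Intensity scales as (d₁/d₂)², so rate at 5.73 m:
381 × (0.596/5.73)² = 381 × 0.01082 = 4.122 mGy/h.
Stay time = 16.1 mGy ÷ 4.122 mGy/h = 3.906 h.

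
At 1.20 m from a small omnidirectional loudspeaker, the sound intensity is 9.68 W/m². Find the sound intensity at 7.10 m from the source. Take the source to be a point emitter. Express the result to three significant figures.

0.277 W/m²

Since intensity falls as 1/r², the rate at 7.10 m is
9.68 × (1.20/7.10)² = 9.68 × 0.02857 = 0.2766 W/m².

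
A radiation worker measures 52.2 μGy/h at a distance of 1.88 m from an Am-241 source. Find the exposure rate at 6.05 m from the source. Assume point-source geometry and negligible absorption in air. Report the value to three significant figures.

5.04 μGy/h

By the inverse-square law, the rate at 6.05 m is
(1.88/6.05)² = 0.09656, so 52.2 × 0.09656 = 5.040 μGy/h.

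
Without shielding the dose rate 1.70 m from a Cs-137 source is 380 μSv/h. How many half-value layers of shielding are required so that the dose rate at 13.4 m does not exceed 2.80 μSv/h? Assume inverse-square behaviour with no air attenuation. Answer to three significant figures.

At 13.4 m, distance alone gives (1.70/13.4)² = 0.01609, so 380 × 0.01609 = 6.114 μSv/h.
Further attenuation needed: 6.114/2.80 = 2.184.
n = log₂(2.184) = 1.127 half-value layers.

1.13 half-value layers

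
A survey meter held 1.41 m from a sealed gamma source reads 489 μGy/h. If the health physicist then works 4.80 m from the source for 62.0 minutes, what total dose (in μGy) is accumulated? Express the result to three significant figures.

43.6 μGy

Since intensity falls as 1/r², rate at 4.80 m:
489 × (1.41/4.80)² = 489 × 0.08629 = 42.20 μGy/h.
Dose = rate × time = 42.20 μGy/h × 1.033 h = 43.59 μGy.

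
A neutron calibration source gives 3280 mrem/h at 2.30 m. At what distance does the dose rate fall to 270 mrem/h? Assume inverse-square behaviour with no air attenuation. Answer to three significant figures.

8.02 m

Since intensity falls as 1/r², d₂ = d₁·√(I₁/I₂).
I₁/I₂ = 3280/270 = 12.15, so d₂ = 2.30 × √12.15 = 8.017 m.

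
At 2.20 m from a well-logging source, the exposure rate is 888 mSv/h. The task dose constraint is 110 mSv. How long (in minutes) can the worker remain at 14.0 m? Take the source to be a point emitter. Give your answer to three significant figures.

301 min

Intensity scales as (d₁/d₂)², so rate at 14.0 m:
888 × (2.20/14.0)² = 888 × 0.02469 = 21.92 mSv/h.
Stay time = 110 mSv ÷ 21.92 mSv/h = 5.018 h = 301.1 min.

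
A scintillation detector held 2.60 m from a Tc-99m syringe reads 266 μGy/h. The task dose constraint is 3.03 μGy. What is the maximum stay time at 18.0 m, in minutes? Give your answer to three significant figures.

32.8 min

By the inverse-square law, rate at 18.0 m:
266 × (2.60/18.0)² = 266 × 0.02086 = 5.549 μGy/h.
Stay time = 3.03 μGy ÷ 5.549 μGy/h = 0.5460 h = 32.76 min.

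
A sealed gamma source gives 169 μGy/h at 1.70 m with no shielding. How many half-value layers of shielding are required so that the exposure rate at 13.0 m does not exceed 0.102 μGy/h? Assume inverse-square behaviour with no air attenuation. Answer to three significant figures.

At 13.0 m, distance alone gives (1.70/13.0)² = 0.01710, so 169 × 0.01710 = 2.890 μGy/h.
Further attenuation needed: 2.890/0.102 = 28.33.
n = log₂(28.33) = 4.824 half-value layers.

4.82 half-value layers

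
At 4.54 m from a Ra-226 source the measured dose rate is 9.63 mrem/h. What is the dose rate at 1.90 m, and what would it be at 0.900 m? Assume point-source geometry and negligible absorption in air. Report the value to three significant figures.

55.0 mrem/h; 245 mrem/h

Intensity scales as (d₁/d₂)², so
At 1.90 m: 9.63 × (4.54/1.90)² = 9.63 × 5.710 = 54.99 mrem/h
At 0.900 m: (1.90/0.900)² = 4.457, so 54.99 × 4.457 = 245.1 mrem/h.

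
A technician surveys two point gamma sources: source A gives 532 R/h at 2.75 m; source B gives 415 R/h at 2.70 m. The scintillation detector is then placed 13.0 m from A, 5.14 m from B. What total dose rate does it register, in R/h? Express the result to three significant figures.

138 R/h

Each source contributes Iᵢ·(dᵢ/rᵢ)²; contributions add.
A: 532 × (2.75/13.0)² = 23.81 R/h
B: 415 × (2.70/5.14)² = 114.5 R/h
Total = 23.81 + 114.5 = 138.3 R/h.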